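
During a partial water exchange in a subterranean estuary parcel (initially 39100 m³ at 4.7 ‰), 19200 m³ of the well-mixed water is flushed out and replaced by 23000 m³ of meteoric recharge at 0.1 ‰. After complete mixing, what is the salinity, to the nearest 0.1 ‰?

2.2 ‰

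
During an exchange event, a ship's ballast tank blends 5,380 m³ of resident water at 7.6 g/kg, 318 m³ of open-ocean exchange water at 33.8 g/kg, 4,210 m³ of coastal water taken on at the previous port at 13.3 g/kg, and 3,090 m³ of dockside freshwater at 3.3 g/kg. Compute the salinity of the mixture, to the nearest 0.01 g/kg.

By conservation of dissolved salt,
salt = 5,380×7.6 + 318×33.8 + 4,210×13.3 + 3,090×3.3 = 40,888 + 10,748.4 + 55,993 + 10,197 = 117,826.4
volume = 5,380 + 318 + 4,210 + 3,090 = 12,998 m³
S = 117,826.4 / 12,998 = 9.065 g/kg

9.06 g/kg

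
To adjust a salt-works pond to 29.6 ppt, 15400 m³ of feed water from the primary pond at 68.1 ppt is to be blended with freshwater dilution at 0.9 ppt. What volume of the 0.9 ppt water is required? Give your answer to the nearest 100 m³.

20700 m³

Salt balance: 15,400×68.1 + V×0.9 = (15,400+V)×29.6
1,048,740 + 0.9V = 455,840 + 29.6V
592,900 = 28.7V
V = 20,658.54 m³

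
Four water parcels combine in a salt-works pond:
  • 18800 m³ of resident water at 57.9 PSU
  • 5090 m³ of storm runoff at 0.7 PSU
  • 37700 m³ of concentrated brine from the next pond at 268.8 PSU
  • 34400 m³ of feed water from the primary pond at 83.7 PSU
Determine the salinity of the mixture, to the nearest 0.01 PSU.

146.94 PSU

Total salt / total volume:
salt = 18,800×57.9 + 5,090×0.7 + 37,700×268.8 + 34,400×83.7 = 1,088,520 + 3,563 + 10,133,760 + 2,879,280 = 14,105,123
volume = 18,800 + 5,090 + 37,700 + 34,400 = 95,990 m³
S = 14,105,123 / 95,990 = 146.9437 PSU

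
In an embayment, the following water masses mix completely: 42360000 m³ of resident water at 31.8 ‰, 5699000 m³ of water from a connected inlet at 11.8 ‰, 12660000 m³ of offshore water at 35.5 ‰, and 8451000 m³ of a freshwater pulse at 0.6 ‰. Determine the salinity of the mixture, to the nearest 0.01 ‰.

Total salt / total volume:
salt = 42,360,000×31.8 + 5,699,000×11.8 + 12,660,000×35.5 + 8,451,000×0.6 = 1,347,048,000 + 67,248,200 + 449,430,000 + 5,070,600 = 1,868,796,800
volume = 42,360,000 + 5,699,000 + 12,660,000 + 8,451,000 = 69,170,000 m³
S = 1,868,796,800 / 69,170,000 = 27.0174 ‰

27.02 ‰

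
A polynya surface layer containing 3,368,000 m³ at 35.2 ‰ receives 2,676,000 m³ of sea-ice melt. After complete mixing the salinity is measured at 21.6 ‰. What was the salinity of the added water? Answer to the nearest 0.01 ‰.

4.48 ‰

Salt balance: 3,368,000×35.2 + 2,676,000×S = 6,044,000×21.6
118,553,600 + 2,676,000·S = 130,550,400
S = (130,550,400 − 118,553,600) / 2,676,000 = 4.4831 ‰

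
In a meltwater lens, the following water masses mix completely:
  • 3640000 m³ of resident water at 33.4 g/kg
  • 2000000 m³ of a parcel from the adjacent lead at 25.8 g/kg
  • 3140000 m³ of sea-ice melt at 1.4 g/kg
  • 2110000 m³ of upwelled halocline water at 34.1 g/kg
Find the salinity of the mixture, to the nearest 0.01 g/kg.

22.91 g/kg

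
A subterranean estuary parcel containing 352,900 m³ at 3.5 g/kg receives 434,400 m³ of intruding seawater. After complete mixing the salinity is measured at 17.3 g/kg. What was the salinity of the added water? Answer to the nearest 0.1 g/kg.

28.5 g/kg

Salt balance: 352,900×3.5 + 434,400×S = 787,300×17.3
1,235,150 + 434,400·S = 13,620,290
S = (13,620,290 − 1,235,150) / 434,400 = 28.5109 g/kg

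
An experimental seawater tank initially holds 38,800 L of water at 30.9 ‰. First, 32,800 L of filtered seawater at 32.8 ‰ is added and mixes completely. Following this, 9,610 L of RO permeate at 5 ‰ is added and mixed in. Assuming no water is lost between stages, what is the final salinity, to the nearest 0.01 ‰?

28.60 ‰

Conserving salt mass:
Initial salt = 38,800×30.9 = 1,198,920
After stage 1: salt = 1,198,920 + 32,800×32.8 = 2,274,760; volume = 71,600 L; S = 31.77 ‰
After stage 2: salt = 2,274,760 + 9,610×5 = 2,322,810; volume = 81,210 L
S = 2,322,810 / 81,210 = 28.6025 ‰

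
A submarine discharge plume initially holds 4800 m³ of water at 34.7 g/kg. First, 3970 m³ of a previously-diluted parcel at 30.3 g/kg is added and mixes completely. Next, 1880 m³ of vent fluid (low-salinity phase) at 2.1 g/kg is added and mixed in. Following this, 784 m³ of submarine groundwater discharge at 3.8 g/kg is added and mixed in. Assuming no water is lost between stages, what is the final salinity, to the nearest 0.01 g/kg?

Total salt / total volume:
Initial salt = 4,800×34.7 = 166,560
After stage 1: salt = 166,560 + 3,970×30.3 = 286,851; volume = 8,770 m³; S = 32.708 g/kg
After stage 2: salt = 286,851 + 1,880×2.1 = 290,799; volume = 10,650 m³; S = 27.305 g/kg
After stage 3: salt = 290,799 + 784×3.8 = 293,778.2; volume = 11,434 m³
S = 293,778.2 / 11,434 = 25.6934 g/kg

25.69 g/kg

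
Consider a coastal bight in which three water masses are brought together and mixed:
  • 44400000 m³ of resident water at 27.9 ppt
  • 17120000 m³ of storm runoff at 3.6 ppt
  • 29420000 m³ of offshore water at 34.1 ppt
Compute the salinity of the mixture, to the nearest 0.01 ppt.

25.33 ppt

Total salt / total volume:
salt = 44,400,000×27.9 + 17,120,000×3.6 + 29,420,000×34.1 = 1,238,760,000 + 61,632,000 + 1,003,222,000 = 2,303,614,000
volume = 44,400,000 + 17,120,000 + 29,420,000 = 90,940,000 m³
S = 2,303,614,000 / 90,940,000 = 25.3311 ppt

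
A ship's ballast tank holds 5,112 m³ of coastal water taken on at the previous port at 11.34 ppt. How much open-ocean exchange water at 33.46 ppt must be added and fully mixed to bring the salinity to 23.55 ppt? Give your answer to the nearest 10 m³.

6300 m³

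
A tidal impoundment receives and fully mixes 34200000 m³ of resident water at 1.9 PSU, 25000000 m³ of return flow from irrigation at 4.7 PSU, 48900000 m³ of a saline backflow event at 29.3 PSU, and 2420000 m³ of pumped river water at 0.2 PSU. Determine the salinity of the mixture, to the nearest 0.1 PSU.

Conserving salt mass:
salt = 34,200,000×1.9 + 25,000,000×4.7 + 48,900,000×29.3 + 2,420,000×0.2 = 64,980,000 + 117,500,000 + 1,432,770,000 + 484,000 = 1,615,734,000
volume = 34,200,000 + 25,000,000 + 48,900,000 + 2,420,000 = 110,520,000 m³
S = 1,615,734,000 / 110,520,000 = 14.619 PSU

14.6 PSU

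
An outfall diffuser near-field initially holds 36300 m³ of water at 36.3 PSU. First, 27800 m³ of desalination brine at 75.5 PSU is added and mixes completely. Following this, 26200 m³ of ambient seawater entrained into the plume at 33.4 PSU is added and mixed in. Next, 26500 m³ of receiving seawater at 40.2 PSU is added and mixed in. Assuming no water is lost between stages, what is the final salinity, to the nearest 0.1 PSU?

45.9 PSU

Mass of salt is conserved:
Initial salt = 36,300×36.3 = 1,317,690
After stage 1: salt = 1,317,690 + 27,800×75.5 = 3,416,590; volume = 64,100 m³; S = 53.301 PSU
After stage 2: salt = 3,416,590 + 26,200×33.4 = 4,291,670; volume = 90,300 m³; S = 47.527 PSU
After stage 3: salt = 4,291,670 + 26,500×40.2 = 5,356,970; volume = 116,800 m³
S = 5,356,970 / 116,800 = 45.8645 PSU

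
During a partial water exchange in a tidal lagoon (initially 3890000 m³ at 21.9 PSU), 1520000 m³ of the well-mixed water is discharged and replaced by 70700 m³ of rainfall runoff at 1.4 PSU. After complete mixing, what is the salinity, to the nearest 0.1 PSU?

Remaining after removal: 2,370,000 m³ at 21.9 PSU (salt = 51,903,000)
After addition: salt = 51,903,000 + 70,700×1.4 = 52,001,980; volume = 2,440,700 m³
S = 52,001,980 / 2,440,700 = 21.3062 PSU

21.3 PSU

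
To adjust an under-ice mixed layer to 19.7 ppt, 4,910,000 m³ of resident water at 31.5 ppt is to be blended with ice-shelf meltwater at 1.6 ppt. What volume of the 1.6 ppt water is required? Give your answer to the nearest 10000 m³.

Salt balance: 4,910,000×31.5 + V×1.6 = (4,910,000+V)×19.7
154,665,000 + 1.6V = 96,727,000 + 19.7V
57,938,000 = 18.1V
V = 3,200,994.48 m³

3200000 m³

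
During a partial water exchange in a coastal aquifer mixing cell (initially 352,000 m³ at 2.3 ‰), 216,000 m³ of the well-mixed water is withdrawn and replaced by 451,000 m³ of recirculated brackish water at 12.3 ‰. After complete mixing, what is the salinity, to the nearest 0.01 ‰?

9.98 ‰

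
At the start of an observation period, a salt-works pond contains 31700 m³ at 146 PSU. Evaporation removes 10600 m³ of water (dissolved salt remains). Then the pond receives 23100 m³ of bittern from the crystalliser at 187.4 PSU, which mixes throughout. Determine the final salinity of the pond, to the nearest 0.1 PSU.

After evaporation: salt = 31,700×146 = 4,628,200; volume = 31,700 − 10,600 = 21,100 m³
After mixing: salt = 4,628,200 + 23,100×187.4 = 8,957,140; volume = 21,100 + 23,100 = 44,200 m³
S = 8,957,140 / 44,200 = 202.6502 PSU

202.7 PSU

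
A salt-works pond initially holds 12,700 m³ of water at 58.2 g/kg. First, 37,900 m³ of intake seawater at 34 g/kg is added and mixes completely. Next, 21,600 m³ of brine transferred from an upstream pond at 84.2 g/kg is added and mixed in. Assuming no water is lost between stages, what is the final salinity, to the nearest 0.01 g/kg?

Total salt / total volume:
Initial salt = 12,700×58.2 = 739,140
After stage 1: salt = 739,140 + 37,900×34 = 2,027,740; volume = 50,600 m³; S = 40.074 g/kg
After stage 2: salt = 2,027,740 + 21,600×84.2 = 3,846,460; volume = 72,200 m³
S = 3,846,460 / 72,200 = 53.2751 g/kg

53.28 g/kg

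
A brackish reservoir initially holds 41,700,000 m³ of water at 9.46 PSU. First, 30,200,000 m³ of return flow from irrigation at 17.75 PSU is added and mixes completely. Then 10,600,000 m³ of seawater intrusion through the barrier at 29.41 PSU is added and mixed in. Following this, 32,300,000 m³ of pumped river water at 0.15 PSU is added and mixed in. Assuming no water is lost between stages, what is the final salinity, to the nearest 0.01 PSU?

By conservation of dissolved salt,
Initial salt = 41,700,000×9.46 = 394,482,000
After stage 1: salt = 394,482,000 + 30,200,000×17.75 = 930,532,000; volume = 71,900,000 m³; S = 12.942 PSU
After stage 2: salt = 930,532,000 + 10,600,000×29.41 = 1,242,278,000; volume = 82,500,000 m³; S = 15.058 PSU
After stage 3: salt = 1,242,278,000 + 32,300,000×0.15 = 1,247,123,000; volume = 114,800,000 m³
S = 1,247,123,000 / 114,800,000 = 10.8634 PSU

10.86 PSU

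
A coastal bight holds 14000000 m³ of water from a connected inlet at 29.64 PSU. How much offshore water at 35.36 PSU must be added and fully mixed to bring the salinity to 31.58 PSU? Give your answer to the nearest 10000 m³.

Salt balance: 14,000,000×29.64 + V×35.36 = (14,000,000+V)×31.58
414,960,000 + 35.36V = 442,120,000 + 31.58V
27,160,000 = 3.78V
V = 7,185,185.19 m³

7190000 m³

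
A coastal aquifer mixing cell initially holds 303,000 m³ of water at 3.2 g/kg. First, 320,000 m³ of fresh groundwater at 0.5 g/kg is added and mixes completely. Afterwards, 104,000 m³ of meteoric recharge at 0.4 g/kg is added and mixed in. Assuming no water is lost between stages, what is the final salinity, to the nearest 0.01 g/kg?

1.61 g/kg

Salt balance:
Initial salt = 303,000×3.2 = 969,600
After stage 1: salt = 969,600 + 320,000×0.5 = 1,129,600; volume = 623,000 m³; S = 1.813 g/kg
After stage 2: salt = 1,129,600 + 104,000×0.4 = 1,171,200; volume = 727,000 m³
S = 1,171,200 / 727,000 = 1.611 g/kg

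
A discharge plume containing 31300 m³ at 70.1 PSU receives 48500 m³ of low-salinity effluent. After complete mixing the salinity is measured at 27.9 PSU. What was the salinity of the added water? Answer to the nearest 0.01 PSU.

0.67 PSU

Salt balance: 31,300×70.1 + 48,500×S = 79,800×27.9
2,194,130 + 48,500·S = 2,226,420
S = (2,226,420 − 2,194,130) / 48,500 = 0.6658 PSU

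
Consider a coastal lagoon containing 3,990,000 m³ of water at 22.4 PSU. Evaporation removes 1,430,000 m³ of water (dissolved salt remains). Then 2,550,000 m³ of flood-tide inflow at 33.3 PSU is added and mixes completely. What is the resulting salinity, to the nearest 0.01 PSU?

After evaporation: salt = 3,990,000×22.4 = 89,376,000; volume = 3,990,000 − 1,430,000 = 2,560,000 m³
After mixing: salt = 89,376,000 + 2,550,000×33.3 = 174,291,000; volume = 2,560,000 + 2,550,000 = 5,110,000 m³
S = 174,291,000 / 5,110,000 = 34.1078 PSU

34.11 PSU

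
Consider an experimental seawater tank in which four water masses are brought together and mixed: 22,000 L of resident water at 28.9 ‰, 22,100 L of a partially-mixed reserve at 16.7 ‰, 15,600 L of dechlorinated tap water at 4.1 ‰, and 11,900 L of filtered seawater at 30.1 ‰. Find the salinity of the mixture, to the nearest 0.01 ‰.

By conservation of dissolved salt,
salt = 22,000×28.9 + 22,100×16.7 + 15,600×4.1 + 11,900×30.1 = 635,800 + 369,070 + 63,960 + 358,190 = 1,427,020
volume = 22,000 + 22,100 + 15,600 + 11,900 = 71,600 L
S = 1,427,020 / 71,600 = 19.9304 ‰

19.93 ‰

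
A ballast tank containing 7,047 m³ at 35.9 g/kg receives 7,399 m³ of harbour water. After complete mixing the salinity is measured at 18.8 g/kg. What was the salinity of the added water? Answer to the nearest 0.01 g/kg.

2.51 g/kg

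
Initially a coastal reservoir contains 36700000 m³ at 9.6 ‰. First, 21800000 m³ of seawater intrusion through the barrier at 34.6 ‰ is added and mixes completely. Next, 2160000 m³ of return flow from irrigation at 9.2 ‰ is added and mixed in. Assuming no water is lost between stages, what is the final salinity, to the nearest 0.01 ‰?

18.57 ‰

Mass of salt is conserved:
Initial salt = 36,700,000×9.6 = 352,320,000
After stage 1: salt = 352,320,000 + 21,800,000×34.6 = 1,106,600,000; volume = 58,500,000 m³; S = 18.916 ‰
After stage 2: salt = 1,106,600,000 + 2,160,000×9.2 = 1,126,472,000; volume = 60,660,000 m³
S = 1,126,472,000 / 60,660,000 = 18.5703 ‰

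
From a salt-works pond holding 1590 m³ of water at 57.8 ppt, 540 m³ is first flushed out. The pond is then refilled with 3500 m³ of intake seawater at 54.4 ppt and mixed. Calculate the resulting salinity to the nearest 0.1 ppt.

Remaining after removal: 1,050 m³ at 57.8 ppt (salt = 60,690)
After addition: salt = 60,690 + 3,500×54.4 = 251,090; volume = 4,550 m³
S = 251,090 / 4,550 = 55.1846 ppt

55.2 ppt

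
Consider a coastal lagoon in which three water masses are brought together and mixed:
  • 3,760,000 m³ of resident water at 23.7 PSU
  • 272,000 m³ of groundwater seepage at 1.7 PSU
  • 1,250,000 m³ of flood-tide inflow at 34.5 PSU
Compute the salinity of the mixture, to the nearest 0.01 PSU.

25.12 PSU

Weighted by volume,
salt = 3,760,000×23.7 + 272,000×1.7 + 1,250,000×34.5 = 89,112,000 + 462,400 + 43,125,000 = 132,699,400
volume = 3,760,000 + 272,000 + 1,250,000 = 5,282,000 m³
S = 132,699,400 / 5,282,000 = 25.1229 PSU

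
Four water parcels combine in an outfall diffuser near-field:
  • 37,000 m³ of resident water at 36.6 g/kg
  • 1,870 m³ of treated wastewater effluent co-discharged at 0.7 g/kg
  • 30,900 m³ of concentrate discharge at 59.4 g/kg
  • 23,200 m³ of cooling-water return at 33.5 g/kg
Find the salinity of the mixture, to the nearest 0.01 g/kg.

42.68 g/kg

Total salt / total volume:
salt = 37,000×36.6 + 1,870×0.7 + 30,900×59.4 + 23,200×33.5 = 1,354,200 + 1,309 + 1,835,460 + 777,200 = 3,968,169
volume = 37,000 + 1,870 + 30,900 + 23,200 = 92,970 m³
S = 3,968,169 / 92,970 = 42.6823 g/kg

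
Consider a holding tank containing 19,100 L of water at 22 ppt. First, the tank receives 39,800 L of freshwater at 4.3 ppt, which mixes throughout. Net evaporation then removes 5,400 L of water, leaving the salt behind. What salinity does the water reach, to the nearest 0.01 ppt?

After mixing: salt = 19,100×22 + 39,800×4.3 = 591,340; volume = 58,900 L
After evaporation: salt unchanged = 591,340; volume = 58,900 − 5,400 = 53,500 L
S = 591,340 / 53,500 = 11.0531 ppt

11.05 ppt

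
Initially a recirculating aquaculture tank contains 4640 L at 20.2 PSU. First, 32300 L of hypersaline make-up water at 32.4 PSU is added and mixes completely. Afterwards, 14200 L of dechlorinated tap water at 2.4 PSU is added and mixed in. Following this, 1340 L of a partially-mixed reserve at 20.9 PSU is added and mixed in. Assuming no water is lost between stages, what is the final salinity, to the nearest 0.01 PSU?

22.91 PSU

Mass of salt is conserved:
Initial salt = 4,640×20.2 = 93,728
After stage 1: salt = 93,728 + 32,300×32.4 = 1,140,248; volume = 36,940 L; S = 30.868 PSU
After stage 2: salt = 1,140,248 + 14,200×2.4 = 1,174,328; volume = 51,140 L; S = 22.963 PSU
After stage 3: salt = 1,174,328 + 1,340×20.9 = 1,202,334; volume = 52,480 L
S = 1,202,334 / 52,480 = 22.9103 PSU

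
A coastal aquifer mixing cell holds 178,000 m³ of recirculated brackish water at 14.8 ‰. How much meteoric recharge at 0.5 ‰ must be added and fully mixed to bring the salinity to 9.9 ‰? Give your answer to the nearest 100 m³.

92800 m³

Salt balance: 178,000×14.8 + V×0.5 = (178,000+V)×9.9
2,634,400 + 0.5V = 1,762,200 + 9.9V
872,200 = 9.4V
V = 92,787.23 m³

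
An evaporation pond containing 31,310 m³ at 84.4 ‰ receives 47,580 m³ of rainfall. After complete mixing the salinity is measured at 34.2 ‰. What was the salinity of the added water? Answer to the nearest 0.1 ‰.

Salt balance: 31,310×84.4 + 47,580×S = 78,890×34.2
2,642,564 + 47,580·S = 2,698,038
S = (2,698,038 − 2,642,564) / 47,580 = 1.1659 ‰

1.2 ‰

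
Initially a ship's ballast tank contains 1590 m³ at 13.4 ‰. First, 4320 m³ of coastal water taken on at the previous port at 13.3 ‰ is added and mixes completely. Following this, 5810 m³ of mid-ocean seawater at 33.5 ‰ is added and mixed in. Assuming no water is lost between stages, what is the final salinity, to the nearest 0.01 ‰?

Weighted by volume,
Initial salt = 1,590×13.4 = 21,306
After stage 1: salt = 21,306 + 4,320×13.3 = 78,762; volume = 5,910 m³; S = 13.327 ‰
After stage 2: salt = 78,762 + 5,810×33.5 = 273,397; volume = 11,720 m³
S = 273,397 / 11,720 = 23.3274 ‰

23.33 ‰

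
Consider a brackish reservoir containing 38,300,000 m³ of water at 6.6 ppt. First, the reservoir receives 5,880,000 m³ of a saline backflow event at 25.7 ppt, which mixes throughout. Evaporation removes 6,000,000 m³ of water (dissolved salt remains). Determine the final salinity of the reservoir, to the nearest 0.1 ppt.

10.6 ppt

After mixing: salt = 38,300,000×6.6 + 5,880,000×25.7 = 403,896,000; volume = 44,180,000 m³
After evaporation: salt unchanged = 403,896,000; volume = 44,180,000 − 6,000,000 = 38,180,000 m³
S = 403,896,000 / 38,180,000 = 10.5787 ppt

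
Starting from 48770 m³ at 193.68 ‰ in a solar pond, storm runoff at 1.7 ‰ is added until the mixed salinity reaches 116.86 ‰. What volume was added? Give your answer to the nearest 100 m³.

Salt balance: 48,770×193.68 + V×1.7 = (48,770+V)×116.86
9,445,773.6 + 1.7V = 5,699,262.2 + 116.86V
3,746,511.4 = 115.16V
V = 32,533.1 m³

32500 m³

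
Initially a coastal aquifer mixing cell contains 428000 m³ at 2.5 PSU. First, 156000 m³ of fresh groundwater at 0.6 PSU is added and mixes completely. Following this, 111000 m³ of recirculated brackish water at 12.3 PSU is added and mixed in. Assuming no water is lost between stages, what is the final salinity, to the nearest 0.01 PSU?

Salt balance:
Initial salt = 428,000×2.5 = 1,070,000
After stage 1: salt = 1,070,000 + 156,000×0.6 = 1,163,600; volume = 584,000 m³; S = 1.992 PSU
After stage 2: salt = 1,163,600 + 111,000×12.3 = 2,528,900; volume = 695,000 m³
S = 2,528,900 / 695,000 = 3.6387 PSU

3.64 PSU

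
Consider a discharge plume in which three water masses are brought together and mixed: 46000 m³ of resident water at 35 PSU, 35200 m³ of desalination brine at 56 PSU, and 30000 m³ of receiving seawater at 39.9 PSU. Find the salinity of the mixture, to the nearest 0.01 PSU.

Conserving salt mass:
salt = 46,000×35 + 35,200×56 + 30,000×39.9 = 1,610,000 + 1,971,200 + 1,197,000 = 4,778,200
volume = 46,000 + 35,200 + 30,000 = 111,200 m³
S = 4,778,200 / 111,200 = 42.9694 PSU

42.97 PSU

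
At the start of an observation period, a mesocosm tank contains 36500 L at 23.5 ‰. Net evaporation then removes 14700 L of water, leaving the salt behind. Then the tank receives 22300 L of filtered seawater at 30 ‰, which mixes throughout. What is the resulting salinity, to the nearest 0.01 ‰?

After evaporation: salt = 36,500×23.5 = 857,750; volume = 36,500 − 14,700 = 21,800 L
After mixing: salt = 857,750 + 22,300×30 = 1,526,750; volume = 21,800 + 22,300 = 44,100 L
S = 1,526,750 / 44,100 = 34.6202 ‰

34.62 ‰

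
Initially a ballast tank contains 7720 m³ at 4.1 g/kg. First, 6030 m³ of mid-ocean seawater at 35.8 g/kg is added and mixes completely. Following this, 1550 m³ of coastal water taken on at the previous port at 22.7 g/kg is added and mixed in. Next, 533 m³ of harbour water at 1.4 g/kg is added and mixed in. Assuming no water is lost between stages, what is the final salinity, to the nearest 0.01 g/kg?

Total salt / total volume:
Initial salt = 7,720×4.1 = 31,652
After stage 1: salt = 31,652 + 6,030×35.8 = 247,526; volume = 13,750 m³; S = 18.002 g/kg
After stage 2: salt = 247,526 + 1,550×22.7 = 282,711; volume = 15,300 m³; S = 18.478 g/kg
After stage 3: salt = 282,711 + 533×1.4 = 283,457.2; volume = 15,833 m³
S = 283,457.2 / 15,833 = 17.9029 g/kg

17.90 g/kg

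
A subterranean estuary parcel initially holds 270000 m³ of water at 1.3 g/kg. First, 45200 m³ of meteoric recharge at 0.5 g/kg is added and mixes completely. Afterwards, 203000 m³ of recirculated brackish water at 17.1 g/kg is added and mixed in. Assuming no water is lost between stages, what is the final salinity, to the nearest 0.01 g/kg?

7.42 g/kg

Total salt / total volume:
Initial salt = 270,000×1.3 = 351,000
After stage 1: salt = 351,000 + 45,200×0.5 = 373,600; volume = 315,200 m³; S = 1.185 g/kg
After stage 2: salt = 373,600 + 203,000×17.1 = 3,844,900; volume = 518,200 m³
S = 3,844,900 / 518,200 = 7.4197 g/kg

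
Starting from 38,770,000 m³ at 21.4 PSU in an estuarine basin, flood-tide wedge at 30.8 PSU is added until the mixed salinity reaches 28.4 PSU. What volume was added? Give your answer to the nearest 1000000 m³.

113000000 m³

Salt balance: 38,770,000×21.4 + V×30.8 = (38,770,000+V)×28.4
829,678,000 + 30.8V = 1,101,068,000 + 28.4V
271,390,000 = 2.4V
V = 113,079,166.67 m³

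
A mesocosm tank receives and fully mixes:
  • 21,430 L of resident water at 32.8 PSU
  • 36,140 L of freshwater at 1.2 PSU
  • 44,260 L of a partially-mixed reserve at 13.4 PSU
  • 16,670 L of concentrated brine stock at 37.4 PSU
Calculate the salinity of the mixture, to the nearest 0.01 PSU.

Total salt / total volume:
salt = 21,430×32.8 + 36,140×1.2 + 44,260×13.4 + 16,670×37.4 = 702,904 + 43,368 + 593,084 + 623,458 = 1,962,814
volume = 21,430 + 36,140 + 44,260 + 16,670 = 118,500 L
S = 1,962,814 / 118,500 = 16.5638 PSU

16.56 PSU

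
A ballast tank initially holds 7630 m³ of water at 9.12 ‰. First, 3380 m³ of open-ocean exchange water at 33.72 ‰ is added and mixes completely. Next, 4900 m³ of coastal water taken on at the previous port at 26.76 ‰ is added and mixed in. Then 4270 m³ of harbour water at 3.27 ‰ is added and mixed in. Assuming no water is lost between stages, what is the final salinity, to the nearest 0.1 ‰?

Total salt / total volume:
Initial salt = 7,630×9.12 = 69,585.6
After stage 1: salt = 69,585.6 + 3,380×33.72 = 183,559.2; volume = 11,010 m³; S = 16.672 ‰
After stage 2: salt = 183,559.2 + 4,900×26.76 = 314,683.2; volume = 15,910 m³; S = 19.779 ‰
After stage 3: salt = 314,683.2 + 4,270×3.27 = 328,646.1; volume = 20,180 m³
S = 328,646.1 / 20,180 = 16.2857 ‰

16.3 ‰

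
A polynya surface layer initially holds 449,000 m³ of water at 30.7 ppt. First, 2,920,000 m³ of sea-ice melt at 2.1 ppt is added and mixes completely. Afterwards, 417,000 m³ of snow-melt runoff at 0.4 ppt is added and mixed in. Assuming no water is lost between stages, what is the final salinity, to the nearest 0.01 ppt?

5.30 ppt

Salt balance:
Initial salt = 449,000×30.7 = 13,784,300
After stage 1: salt = 13,784,300 + 2,920,000×2.1 = 19,916,300; volume = 3,369,000 m³; S = 5.912 ppt
After stage 2: salt = 19,916,300 + 417,000×0.4 = 20,083,100; volume = 3,786,000 m³
S = 20,083,100 / 3,786,000 = 5.3046 ppt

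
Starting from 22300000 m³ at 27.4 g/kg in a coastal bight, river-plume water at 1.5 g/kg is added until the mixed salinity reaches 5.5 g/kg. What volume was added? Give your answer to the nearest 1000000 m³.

122000000 m³

Salt balance: 22,300,000×27.4 + V×1.5 = (22,300,000+V)×5.5
611,020,000 + 1.5V = 122,650,000 + 5.5V
488,370,000 = 4V
V = 122,092,500 m³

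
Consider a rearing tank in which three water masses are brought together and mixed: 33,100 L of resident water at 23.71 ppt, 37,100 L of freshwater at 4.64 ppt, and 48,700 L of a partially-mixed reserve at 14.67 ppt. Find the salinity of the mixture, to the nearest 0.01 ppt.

14.06 ppt

Mass of salt is conserved:
salt = 33,100×23.71 + 37,100×4.64 + 48,700×14.67 = 784,801 + 172,144 + 714,429 = 1,671,374
volume = 33,100 + 37,100 + 48,700 = 118,900 L
S = 1,671,374 / 118,900 = 14.057 ppt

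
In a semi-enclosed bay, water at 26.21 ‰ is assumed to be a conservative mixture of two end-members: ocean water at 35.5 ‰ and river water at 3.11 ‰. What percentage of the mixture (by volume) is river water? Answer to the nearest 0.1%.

Let f be the freshwater fraction. Salt balance per unit volume:
f×3.11 + (1−f)×35.5 = 26.21
f = (35.5 − 26.21) / (35.5 − 3.11) = 9.29/32.39 = 0.2868

28.7%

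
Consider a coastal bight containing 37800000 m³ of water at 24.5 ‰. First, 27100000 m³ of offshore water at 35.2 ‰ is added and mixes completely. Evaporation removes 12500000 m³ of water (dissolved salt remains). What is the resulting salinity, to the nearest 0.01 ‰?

35.88 ‰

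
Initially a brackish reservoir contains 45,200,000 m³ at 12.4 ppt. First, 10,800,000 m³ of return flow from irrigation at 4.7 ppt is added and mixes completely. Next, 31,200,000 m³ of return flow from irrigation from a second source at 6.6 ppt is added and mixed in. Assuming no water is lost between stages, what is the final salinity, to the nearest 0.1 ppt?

9.4 ppt

Mass of salt is conserved:
Initial salt = 45,200,000×12.4 = 560,480,000
After stage 1: salt = 560,480,000 + 10,800,000×4.7 = 611,240,000; volume = 56,000,000 m³; S = 10.915 ppt
After stage 2: salt = 611,240,000 + 31,200,000×6.6 = 817,160,000; volume = 87,200,000 m³
S = 817,160,000 / 87,200,000 = 9.3711 ppt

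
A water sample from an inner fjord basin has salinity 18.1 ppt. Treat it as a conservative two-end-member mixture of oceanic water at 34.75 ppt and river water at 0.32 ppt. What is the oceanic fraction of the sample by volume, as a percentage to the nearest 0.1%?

51.6%

Let g be the oceanic fraction. Salt balance per unit volume:
g×34.75 + (1−g)×0.32 = 18.1
g = (18.1 − 0.32) / (34.75 − 0.32) = 17.78/34.43 = 0.5164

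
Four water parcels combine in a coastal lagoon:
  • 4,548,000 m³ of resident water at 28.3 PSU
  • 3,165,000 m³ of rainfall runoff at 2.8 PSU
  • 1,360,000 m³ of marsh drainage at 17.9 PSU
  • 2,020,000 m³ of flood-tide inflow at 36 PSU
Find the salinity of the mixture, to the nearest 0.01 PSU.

21.15 PSU

Weighted by volume,
salt = 4,548,000×28.3 + 3,165,000×2.8 + 1,360,000×17.9 + 2,020,000×36 = 128,708,400 + 8,862,000 + 24,344,000 + 72,720,000 = 234,634,400
volume = 4,548,000 + 3,165,000 + 1,360,000 + 2,020,000 = 11,093,000 m³
S = 234,634,400 / 11,093,000 = 21.1516 PSU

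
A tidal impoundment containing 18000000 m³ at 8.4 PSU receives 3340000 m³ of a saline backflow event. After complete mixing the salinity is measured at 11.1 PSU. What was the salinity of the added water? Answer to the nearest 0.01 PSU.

Salt balance: 18,000,000×8.4 + 3,340,000×S = 21,340,000×11.1
151,200,000 + 3,340,000·S = 236,874,000
S = (236,874,000 − 151,200,000) / 3,340,000 = 25.6509 PSU

25.65 PSU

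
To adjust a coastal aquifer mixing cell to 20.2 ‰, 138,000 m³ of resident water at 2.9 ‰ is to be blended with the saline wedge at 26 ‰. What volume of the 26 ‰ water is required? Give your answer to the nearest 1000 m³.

Salt balance: 138,000×2.9 + V×26 = (138,000+V)×20.2
400,200 + 26V = 2,787,600 + 20.2V
2,387,400 = 5.8V
V = 411,620.69 m³

412000 m³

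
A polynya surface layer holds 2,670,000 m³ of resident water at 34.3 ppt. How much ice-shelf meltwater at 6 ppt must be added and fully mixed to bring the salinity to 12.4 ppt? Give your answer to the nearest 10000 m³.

Salt balance: 2,670,000×34.3 + V×6 = (2,670,000+V)×12.4
91,581,000 + 6V = 33,108,000 + 12.4V
58,473,000 = 6.4V
V = 9,136,406.25 m³

9140000 m³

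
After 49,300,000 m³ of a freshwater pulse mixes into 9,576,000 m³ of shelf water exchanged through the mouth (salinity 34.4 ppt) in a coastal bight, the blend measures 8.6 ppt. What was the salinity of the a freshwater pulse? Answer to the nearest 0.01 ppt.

Salt balance: 9,576,000×34.4 + 49,300,000×S = 58,876,000×8.6
329,414,400 + 49,300,000·S = 506,333,600
S = (506,333,600 − 329,414,400) / 49,300,000 = 3.5886 ppt

3.59 ppt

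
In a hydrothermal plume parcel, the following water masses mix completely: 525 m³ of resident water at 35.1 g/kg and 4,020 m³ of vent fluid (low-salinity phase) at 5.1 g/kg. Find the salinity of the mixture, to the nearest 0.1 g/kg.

8.6 g/kg

Weighted by volume,
salt = 525×35.1 + 4,020×5.1 = 18,427.5 + 20,502 = 38,929.5
volume = 525 + 4,020 = 4,545 m³
S = 38,929.5 / 4,545 = 8.565 g/kg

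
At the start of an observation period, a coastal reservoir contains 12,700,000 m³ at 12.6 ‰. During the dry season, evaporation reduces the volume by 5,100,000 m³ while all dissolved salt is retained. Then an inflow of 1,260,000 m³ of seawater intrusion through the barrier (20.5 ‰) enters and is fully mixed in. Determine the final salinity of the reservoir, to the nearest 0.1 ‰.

21.0 ‰

After evaporation: salt = 12,700,000×12.6 = 160,020,000; volume = 12,700,000 − 5,100,000 = 7,600,000 m³
After mixing: salt = 160,020,000 + 1,260,000×20.5 = 185,850,000; volume = 7,600,000 + 1,260,000 = 8,860,000 m³
S = 185,850,000 / 8,860,000 = 20.9763 ‰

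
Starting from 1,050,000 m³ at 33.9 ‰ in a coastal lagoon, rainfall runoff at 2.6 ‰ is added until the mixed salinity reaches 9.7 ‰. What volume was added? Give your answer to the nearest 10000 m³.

Salt balance: 1,050,000×33.9 + V×2.6 = (1,050,000+V)×9.7
35,595,000 + 2.6V = 10,185,000 + 9.7V
25,410,000 = 7.1V
V = 3,578,873.24 m³

3580000 m³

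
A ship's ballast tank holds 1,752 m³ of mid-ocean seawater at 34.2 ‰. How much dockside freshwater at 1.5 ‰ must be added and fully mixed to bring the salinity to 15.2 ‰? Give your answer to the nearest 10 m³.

2430 m³

Salt balance: 1,752×34.2 + V×1.5 = (1,752+V)×15.2
59,918.4 + 1.5V = 26,630.4 + 15.2V
33,288 = 13.7V
V = 2,429.78 m³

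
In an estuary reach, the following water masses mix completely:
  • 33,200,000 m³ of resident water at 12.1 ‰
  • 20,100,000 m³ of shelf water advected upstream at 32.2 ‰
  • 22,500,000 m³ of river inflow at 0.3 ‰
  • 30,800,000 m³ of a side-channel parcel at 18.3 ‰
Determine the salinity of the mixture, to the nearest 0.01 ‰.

Mass of salt is conserved:
salt = 33,200,000×12.1 + 20,100,000×32.2 + 22,500,000×0.3 + 30,800,000×18.3 = 401,720,000 + 647,220,000 + 6,750,000 + 563,640,000 = 1,619,330,000
volume = 33,200,000 + 20,100,000 + 22,500,000 + 30,800,000 = 106,600,000 m³
S = 1,619,330,000 / 106,600,000 = 15.1907 ‰

15.19 ‰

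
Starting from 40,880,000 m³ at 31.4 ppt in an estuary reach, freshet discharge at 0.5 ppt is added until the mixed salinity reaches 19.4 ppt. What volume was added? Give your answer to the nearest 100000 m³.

26000000 m³

Salt balance: 40,880,000×31.4 + V×0.5 = (40,880,000+V)×19.4
1,283,632,000 + 0.5V = 793,072,000 + 19.4V
490,560,000 = 18.9V
V = 25,955,555.56 m³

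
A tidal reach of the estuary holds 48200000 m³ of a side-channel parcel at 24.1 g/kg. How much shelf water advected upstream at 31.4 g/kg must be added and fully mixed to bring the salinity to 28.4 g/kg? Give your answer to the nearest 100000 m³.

Salt balance: 48,200,000×24.1 + V×31.4 = (48,200,000+V)×28.4
1,161,620,000 + 31.4V = 1,368,880,000 + 28.4V
207,260,000 = 3V
V = 69,086,666.67 m³

69100000 m³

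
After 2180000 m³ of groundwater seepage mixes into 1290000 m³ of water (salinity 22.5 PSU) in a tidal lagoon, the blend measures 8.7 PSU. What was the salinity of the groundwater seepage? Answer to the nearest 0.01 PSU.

0.53 PSU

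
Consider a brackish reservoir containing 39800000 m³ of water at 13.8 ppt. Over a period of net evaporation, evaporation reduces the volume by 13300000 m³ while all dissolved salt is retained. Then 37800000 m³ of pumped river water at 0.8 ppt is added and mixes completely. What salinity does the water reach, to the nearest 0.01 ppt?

After evaporation: salt = 39,800,000×13.8 = 549,240,000; volume = 39,800,000 − 13,300,000 = 26,500,000 m³
After mixing: salt = 549,240,000 + 37,800,000×0.8 = 579,480,000; volume = 26,500,000 + 37,800,000 = 64,300,000 m³
S = 579,480,000 / 64,300,000 = 9.0121 ppt

9.01 ppt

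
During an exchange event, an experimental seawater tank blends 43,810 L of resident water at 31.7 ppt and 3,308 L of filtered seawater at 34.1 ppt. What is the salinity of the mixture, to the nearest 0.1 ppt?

Salt balance:
salt = 43,810×31.7 + 3,308×34.1 = 1,388,777 + 112,802.8 = 1,501,579.8
volume = 43,810 + 3,308 = 47,118 L
S = 1,501,579.8 / 47,118 = 31.868 ppt

31.9 ppt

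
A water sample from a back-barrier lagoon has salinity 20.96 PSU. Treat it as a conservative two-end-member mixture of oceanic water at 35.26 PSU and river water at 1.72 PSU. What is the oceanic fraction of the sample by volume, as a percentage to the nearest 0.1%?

Let g be the oceanic fraction. Salt balance per unit volume:
g×35.26 + (1−g)×1.72 = 20.96
g = (20.96 − 1.72) / (35.26 − 1.72) = 19.24/33.54 = 0.5736

57.4%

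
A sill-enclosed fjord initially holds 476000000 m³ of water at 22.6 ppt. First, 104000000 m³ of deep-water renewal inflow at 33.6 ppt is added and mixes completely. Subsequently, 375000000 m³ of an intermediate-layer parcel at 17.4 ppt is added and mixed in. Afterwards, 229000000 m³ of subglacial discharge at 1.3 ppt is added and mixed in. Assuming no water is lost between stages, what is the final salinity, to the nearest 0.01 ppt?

Weighted by volume,
Initial salt = 476,000,000×22.6 = 10,757,600,000
After stage 1: salt = 10,757,600,000 + 104,000,000×33.6 = 14,252,000,000; volume = 580,000,000 m³; S = 24.572 ppt
After stage 2: salt = 14,252,000,000 + 375,000,000×17.4 = 20,777,000,000; volume = 955,000,000 m³; S = 21.756 ppt
After stage 3: salt = 20,777,000,000 + 229,000,000×1.3 = 21,074,700,000; volume = 1,184,000,000 m³
S = 21,074,700,000 / 1,184,000,000 = 17.7996 ppt

17.80 ppt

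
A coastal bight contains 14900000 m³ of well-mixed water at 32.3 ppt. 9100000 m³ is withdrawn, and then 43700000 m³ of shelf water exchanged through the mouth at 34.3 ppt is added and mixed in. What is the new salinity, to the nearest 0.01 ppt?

Remaining after removal: 5,800,000 m³ at 32.3 ppt (salt = 187,340,000)
After addition: salt = 187,340,000 + 43,700,000×34.3 = 1,686,250,000; volume = 49,500,000 m³
S = 1,686,250,000 / 49,500,000 = 34.0657 ppt

34.07 ppt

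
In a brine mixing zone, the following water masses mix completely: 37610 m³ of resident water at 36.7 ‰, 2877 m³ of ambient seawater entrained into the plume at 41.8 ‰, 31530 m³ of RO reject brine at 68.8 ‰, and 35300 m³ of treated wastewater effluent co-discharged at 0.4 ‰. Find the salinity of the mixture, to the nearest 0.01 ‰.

Conserving salt mass:
salt = 37,610×36.7 + 2,877×41.8 + 31,530×68.8 + 35,300×0.4 = 1,380,287 + 120,258.6 + 2,169,264 + 14,120 = 3,683,929.6
volume = 37,610 + 2,877 + 31,530 + 35,300 = 107,317 m³
S = 3,683,929.6 / 107,317 = 34.3275 ‰

34.33 ‰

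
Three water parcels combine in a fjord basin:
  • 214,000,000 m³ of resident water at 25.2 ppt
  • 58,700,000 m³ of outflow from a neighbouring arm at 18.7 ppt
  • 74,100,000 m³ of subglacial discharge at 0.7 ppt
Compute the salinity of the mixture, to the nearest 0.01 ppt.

Conserving salt mass:
salt = 214,000,000×25.2 + 58,700,000×18.7 + 74,100,000×0.7 = 5,392,800,000 + 1,097,690,000 + 51,870,000 = 6,542,360,000
volume = 214,000,000 + 58,700,000 + 74,100,000 = 346,800,000 m³
S = 6,542,360,000 / 346,800,000 = 18.8649 ppt

18.86 ppt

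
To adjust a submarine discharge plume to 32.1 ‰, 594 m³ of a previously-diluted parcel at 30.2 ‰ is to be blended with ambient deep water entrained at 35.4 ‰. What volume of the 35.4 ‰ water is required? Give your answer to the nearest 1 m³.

Salt balance: 594×30.2 + V×35.4 = (594+V)×32.1
17,938.8 + 35.4V = 19,067.4 + 32.1V
1,128.6 = 3.3V
V = 342 m³

342 m³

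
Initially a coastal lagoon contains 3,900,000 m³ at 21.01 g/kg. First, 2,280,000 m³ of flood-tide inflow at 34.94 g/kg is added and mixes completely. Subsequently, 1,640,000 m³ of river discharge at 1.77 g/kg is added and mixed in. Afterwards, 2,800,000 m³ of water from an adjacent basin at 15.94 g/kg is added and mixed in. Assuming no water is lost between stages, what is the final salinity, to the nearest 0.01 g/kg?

Mass of salt is conserved:
Initial salt = 3,900,000×21.01 = 81,939,000
After stage 1: salt = 81,939,000 + 2,280,000×34.94 = 161,602,200; volume = 6,180,000 m³; S = 26.149 g/kg
After stage 2: salt = 161,602,200 + 1,640,000×1.77 = 164,505,000; volume = 7,820,000 m³; S = 21.036 g/kg
After stage 3: salt = 164,505,000 + 2,800,000×15.94 = 209,137,000; volume = 10,620,000 m³
S = 209,137,000 / 10,620,000 = 19.6927 g/kg

19.69 g/kg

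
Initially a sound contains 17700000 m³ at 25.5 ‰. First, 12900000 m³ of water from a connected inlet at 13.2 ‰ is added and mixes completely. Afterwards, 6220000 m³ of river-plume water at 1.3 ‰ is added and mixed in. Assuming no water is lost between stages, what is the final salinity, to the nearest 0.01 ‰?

17.10 ‰

Salt balance:
Initial salt = 17,700,000×25.5 = 451,350,000
After stage 1: salt = 451,350,000 + 12,900,000×13.2 = 621,630,000; volume = 30,600,000 m³; S = 20.315 ‰
After stage 2: salt = 621,630,000 + 6,220,000×1.3 = 629,716,000; volume = 36,820,000 m³
S = 629,716,000 / 36,820,000 = 17.1026 ‰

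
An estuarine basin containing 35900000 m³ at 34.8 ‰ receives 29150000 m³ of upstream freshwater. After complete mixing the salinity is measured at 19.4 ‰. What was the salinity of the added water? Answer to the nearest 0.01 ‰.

Salt balance: 35,900,000×34.8 + 29,150,000×S = 65,050,000×19.4
1,249,320,000 + 29,150,000·S = 1,261,970,000
S = (1,261,970,000 − 1,249,320,000) / 29,150,000 = 0.434 ‰

0.43 ‰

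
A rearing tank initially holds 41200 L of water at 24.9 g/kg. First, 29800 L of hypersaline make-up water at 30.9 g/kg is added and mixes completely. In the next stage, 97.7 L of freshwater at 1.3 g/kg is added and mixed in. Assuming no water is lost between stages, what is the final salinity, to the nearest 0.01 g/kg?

27.38 g/kg

By conservation of dissolved salt,
Initial salt = 41,200×24.9 = 1,025,880
After stage 1: salt = 1,025,880 + 29,800×30.9 = 1,946,700; volume = 71,000 L; S = 27.418 g/kg
After stage 2: salt = 1,946,700 + 97.7×1.3 = 1,946,827.01; volume = 71,097.7 L
S = 1,946,827.01 / 71,097.7 = 27.3824 g/kg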